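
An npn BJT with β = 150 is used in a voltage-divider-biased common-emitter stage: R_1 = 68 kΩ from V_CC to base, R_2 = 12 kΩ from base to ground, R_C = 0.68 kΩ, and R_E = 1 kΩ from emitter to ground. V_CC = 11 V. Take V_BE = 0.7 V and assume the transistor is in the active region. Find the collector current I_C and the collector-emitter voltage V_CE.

Thevenize the base divider: V_Th = V_CC·R_2/(R_1+R_2) = 11×12/80 = 1.65 V, R_Th = R_1‖R_2 = 10.2 kΩ.
Base-emitter loop: V_Th = I_B·R_Th + V_BE + (β+1)I_B·R_E, so I_B = (1.65 − 0.7) / (10.2 + 151×1) = 0.00589 mA.
I_C = β·I_B = 150×0.00589 = 0.884 mA, and I_E = (β+1)I_B = 0.89 mA.
V_CE = V_CC − I_C·R_C − I_E·R_E = 11 − 0.884×0.68 − 0.89×1 = 9.51 V.
V_CE = 9.51 V > 0.2 V confirms active-region operation.

I_C ≈ 0.88 mA, V_CE ≈ 9.5 V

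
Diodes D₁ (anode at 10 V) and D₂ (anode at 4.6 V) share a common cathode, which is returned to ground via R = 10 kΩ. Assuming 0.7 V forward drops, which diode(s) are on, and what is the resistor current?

Only D₁ conducts; I_R ≈ 0.93 mA

Assume both conduct. Then node N would need to be at both 10−0.7 = 9.3 V and 4.6−0.7 = 3.9 V, which is impossible.
Assume only D₁ conducts: V_N = 10 − 0.7 = 9.3 V, so I_R = 9.3/10 = 0.93 mA.
Check D₂: its anode-to-cathode voltage is 4.6 − 9.3 = -4.7 V < 0.7 V, so it is off. The assumption is consistent.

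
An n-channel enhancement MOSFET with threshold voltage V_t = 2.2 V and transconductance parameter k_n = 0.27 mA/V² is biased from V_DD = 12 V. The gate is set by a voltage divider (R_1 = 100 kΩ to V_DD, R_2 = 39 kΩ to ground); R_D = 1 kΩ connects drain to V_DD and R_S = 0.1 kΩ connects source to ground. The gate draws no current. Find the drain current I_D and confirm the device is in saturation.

V_G = V_DD·R_2/(R_1+R_2) = 12×39/139 = 3.37 V.
Assume saturation: I_D = (k_n/2)(V_GS − V_t)² with V_GS = V_G − I_D·R_S = 3.37 − 0.1·I_D.
Substituting gives 0.00135·I_D² − 1.03·I_D + 0.184 = 0, with roots I_D = 0.178 or 764 mA.
The root I_D = 764 mA gives V_GS = -73 V ≤ V_t, so take I_D = 0.178 mA.
Then V_GS = 3.35 V and V_DS = V_DD − I_D(R_D+R_S) = 12 − 0.178×1.1 = 11.8 V.
Saturation requires V_DS ≥ V_GS − V_t = 1.15 V; 11.8 ≥ 1.15 ✓.

I_D ≈ 0.18 mA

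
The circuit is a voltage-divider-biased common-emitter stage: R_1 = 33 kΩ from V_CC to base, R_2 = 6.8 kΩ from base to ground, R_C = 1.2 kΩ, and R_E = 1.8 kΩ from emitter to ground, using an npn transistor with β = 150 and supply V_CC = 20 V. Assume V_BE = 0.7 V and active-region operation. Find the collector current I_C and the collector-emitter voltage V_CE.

Thevenize the base divider: V_Th = V_CC·R_2/(R_1+R_2) = 20×6.8/39.8 = 3.42 V, R_Th = R_1‖R_2 = 5.64 kΩ.
Base-emitter loop: V_Th = I_B·R_Th + V_BE + (β+1)I_B·R_E, so I_B = (3.42 − 0.7) / (5.64 + 151×1.8) = 0.00979 mA.
I_C = β·I_B = 150×0.00979 = 1.47 mA, and I_E = (β+1)I_B = 1.48 mA.
V_CE = V_CC − I_C·R_C − I_E·R_E = 20 − 1.47×1.2 − 1.48×1.8 = 15.6 V.
V_CE = 15.6 V > 0.2 V confirms active-region operation.

I_C ≈ 1.5 mA, V_CE ≈ 16 V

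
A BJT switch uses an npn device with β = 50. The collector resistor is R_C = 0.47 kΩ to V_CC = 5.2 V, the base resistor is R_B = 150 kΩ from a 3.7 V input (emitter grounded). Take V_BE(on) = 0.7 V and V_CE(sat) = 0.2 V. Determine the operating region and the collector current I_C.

Assume active. Base-emitter loop: I_B = (V_BB − V_BE)/R_B = (3.7 − 0.7)/150 = 0.02 mA.
I_C = β·I_B = 50×0.02 = 1 mA.
V_CE = V_CC − I_C·R_C = 5.2 − 1×0.47 = 4.73 V > V_CE(sat), so the active-region assumption holds.

active; I_C ≈ 1 mA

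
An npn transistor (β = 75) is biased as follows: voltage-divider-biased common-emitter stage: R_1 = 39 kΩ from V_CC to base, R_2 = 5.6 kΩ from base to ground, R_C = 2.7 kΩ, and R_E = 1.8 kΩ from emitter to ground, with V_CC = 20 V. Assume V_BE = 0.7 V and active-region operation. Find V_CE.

V_CE ≈ 16 V

Thevenize the base divider: V_Th = V_CC·R_2/(R_1+R_2) = 20×5.6/44.6 = 2.51 V, R_Th = R_1‖R_2 = 4.9 kΩ.
Base-emitter loop: V_Th = I_B·R_Th + V_BE + (β+1)I_B·R_E, so I_B = (2.51 − 0.7) / (4.9 + 76×1.8) = 0.0128 mA.
I_C = β·I_B = 75×0.0128 = 0.959 mA, and I_E = (β+1)I_B = 0.971 mA.
V_CE = V_CC − I_C·R_C − I_E·R_E = 20 − 0.959×2.7 − 0.971×1.8 = 15.7 V.
V_CE = 15.7 V > 0.2 V confirms active-region operation.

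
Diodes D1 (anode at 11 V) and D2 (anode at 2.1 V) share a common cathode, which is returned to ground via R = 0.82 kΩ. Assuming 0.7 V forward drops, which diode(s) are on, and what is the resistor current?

Only D1 conducts; I_R ≈ 13 mA

Assume both conduct. Then node N would need to be at both 11−0.7 = 10.3 V and 2.1−0.7 = 1.4 V, which is impossible.
Assume only D1 conducts: V_N = 11 − 0.7 = 10.3 V, so I_R = 10.3/0.82 = 12.6 mA.
Check D2: its anode-to-cathode voltage is 2.1 − 10.3 = -8.2 V < 0.7 V, so it is off. The assumption is consistent.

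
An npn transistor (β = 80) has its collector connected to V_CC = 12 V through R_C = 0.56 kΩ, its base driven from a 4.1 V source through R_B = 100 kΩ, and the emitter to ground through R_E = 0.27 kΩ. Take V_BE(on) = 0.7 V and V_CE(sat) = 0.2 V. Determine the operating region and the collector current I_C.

Assume active. Base-emitter loop: I_B = (V_BB − V_BE)/(R_B + (β+1)R_E) = (4.1 − 0.7)/(100 + 81×0.27) = 0.0279 mA.
I_C = β·I_B = 80×0.0279 = 2.23 mA.
V_CE = V_CC − I_C·R_C − I_E·R_E = 12 − 2.23×0.56 − 2.26×0.27 = 10.1 V > V_CE(sat), so the active-region assumption holds.

active; I_C ≈ 2.2 mA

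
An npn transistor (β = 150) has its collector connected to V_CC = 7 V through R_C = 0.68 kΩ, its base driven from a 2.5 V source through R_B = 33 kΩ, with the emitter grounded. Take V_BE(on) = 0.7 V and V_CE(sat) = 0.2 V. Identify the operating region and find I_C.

active; I_C ≈ 8.2 mA

Assume active. Base-emitter loop: I_B = (V_BB − V_BE)/R_B = (2.5 − 0.7)/33 = 0.0545 mA.
I_C = β·I_B = 150×0.0545 = 8.18 mA.
V_CE = V_CC − I_C·R_C = 7 − 8.18×0.68 = 1.44 V > V_CE(sat), so the active-region assumption holds.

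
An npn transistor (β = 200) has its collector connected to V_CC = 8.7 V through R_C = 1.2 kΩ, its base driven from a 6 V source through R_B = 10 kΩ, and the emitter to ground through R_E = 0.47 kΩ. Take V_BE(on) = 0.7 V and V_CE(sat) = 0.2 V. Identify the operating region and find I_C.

Assume active: I_B = (6 − 0.7)/(10 + 201×0.47) = 0.0507 mA, I_C = β·I_B = 10.1 mA.
Then V_CE = 8.7 − 10.1×1.2 − 10.2×0.47 = -8.27 V < 0.2 V — the active assumption fails.
Re-solve with V_CE = 0.2 V. KCL at the emitter: V_E/R_E = (V_BB−0.7−V_E)/R_B + (V_CC−0.2−V_E)/R_C, giving V_E = 2.49 V.
I_C = (V_CC − 0.2 − V_E)/R_C = (8.5 − 2.49)/1.2 = 5.01 mA.
Check: I_B = (5.3 − 2.49)/10 = 0.281 mA, and β·I_B = 56.3 mA > I_C, confirming saturation.

saturation; I_C ≈ 5 mA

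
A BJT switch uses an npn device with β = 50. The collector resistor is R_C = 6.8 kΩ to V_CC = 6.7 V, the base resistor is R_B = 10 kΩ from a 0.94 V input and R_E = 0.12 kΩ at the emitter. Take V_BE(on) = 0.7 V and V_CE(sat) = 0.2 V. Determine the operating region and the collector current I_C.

Assume active. Base-emitter loop: I_B = (V_BB − V_BE)/(R_B + (β+1)R_E) = (0.94 − 0.7)/(10 + 51×0.12) = 0.0149 mA.
I_C = β·I_B = 50×0.0149 = 0.744 mA.
V_CE = V_CC − I_C·R_C − I_E·R_E = 6.7 − 0.744×6.8 − 0.759×0.12 = 1.55 V > V_CE(sat), so the active-region assumption holds.

active; I_C ≈ 0.74 mA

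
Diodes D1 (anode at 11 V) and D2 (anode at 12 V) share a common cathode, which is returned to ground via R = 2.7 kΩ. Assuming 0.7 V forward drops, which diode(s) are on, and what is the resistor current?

Assume both conduct. Then node N would need to be at both 11−0.7 = 10.3 V and 12−0.7 = 11.3 V, which is impossible.
Assume only D2 conducts: V_N = 12 − 0.7 = 11.3 V, so I_R = 11.3/2.7 = 4.19 mA.
Check D1: its anode-to-cathode voltage is 11 − 11.3 = -0.3 V < 0.7 V, so it is off. The assumption is consistent.

Only D2 conducts; I_R ≈ 4.2 mA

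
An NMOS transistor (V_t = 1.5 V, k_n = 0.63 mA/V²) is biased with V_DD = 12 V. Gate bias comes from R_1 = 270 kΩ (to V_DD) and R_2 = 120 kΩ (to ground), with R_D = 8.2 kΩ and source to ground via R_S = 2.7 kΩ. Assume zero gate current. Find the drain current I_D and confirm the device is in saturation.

V_G = V_DD·R_2/(R_1+R_2) = 12×120/390 = 3.69 V.
Assume saturation: I_D = (k_n/2)(V_GS − V_t)² with V_GS = V_G − I_D·R_S = 3.69 − 2.7·I_D.
Substituting gives 2.3·I_D² − 4.73·I_D + 1.51 = 0, with roots I_D = 0.396 or 1.66 mA.
The root I_D = 1.66 mA gives V_GS = -0.798 V ≤ V_t, so take I_D = 0.396 mA.
Then V_GS = 2.62 V and V_DS = V_DD − I_D(R_D+R_S) = 12 − 0.396×10.9 = 7.68 V.
Saturation requires V_DS ≥ V_GS − V_t = 1.12 V; 7.68 ≥ 1.12 ✓.

I_D ≈ 0.4 mA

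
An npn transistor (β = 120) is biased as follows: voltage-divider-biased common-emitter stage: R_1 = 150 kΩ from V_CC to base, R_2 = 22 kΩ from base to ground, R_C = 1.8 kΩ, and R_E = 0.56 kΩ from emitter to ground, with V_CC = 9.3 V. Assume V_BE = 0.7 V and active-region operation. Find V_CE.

Thevenize the base divider: V_Th = V_CC·R_2/(R_1+R_2) = 9.3×22/172 = 1.19 V, R_Th = R_1‖R_2 = 19.2 kΩ.
Base-emitter loop: V_Th = I_B·R_Th + V_BE + (β+1)I_B·R_E, so I_B = (1.19 − 0.7) / (19.2 + 121×0.56) = 0.00563 mA.
I_C = β·I_B = 120×0.00563 = 0.676 mA, and I_E = (β+1)I_B = 0.681 mA.
V_CE = V_CC − I_C·R_C − I_E·R_E = 9.3 − 0.676×1.8 − 0.681×0.56 = 7.7 V.
V_CE = 7.7 V > 0.2 V confirms active-region operation.

V_CE ≈ 7.7 V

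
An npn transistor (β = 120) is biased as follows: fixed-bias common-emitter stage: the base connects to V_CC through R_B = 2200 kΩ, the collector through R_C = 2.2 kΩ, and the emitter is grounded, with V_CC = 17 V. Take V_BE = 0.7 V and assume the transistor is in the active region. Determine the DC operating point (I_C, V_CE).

Base loop: V_CC = I_B·R_B + V_BE, so I_B = (17 − 0.7)/2200 kΩ = 0.00741 mA.
In the active region I_C = β·I_B = 120 × 0.00741 = 0.889 mA.
Collector loop: V_CE = V_CC − I_C·R_C = 17 − 0.889×2.2 = 15 V.
Since V_CE = 15 V > V_CE(sat) ≈ 0.2 V, the transistor is in the active region as assumed.

I_C ≈ 0.89 mA, V_CE ≈ 15 V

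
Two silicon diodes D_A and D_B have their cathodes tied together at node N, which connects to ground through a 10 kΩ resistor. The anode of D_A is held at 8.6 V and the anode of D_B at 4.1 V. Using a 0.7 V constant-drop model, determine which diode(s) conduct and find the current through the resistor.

Only D_A conducts; I_R ≈ 0.79 mA

Assume both conduct. Then node N would need to be at both 8.6−0.7 = 7.9 V and 4.1−0.7 = 3.4 V, which is impossible.
Assume only D_A conducts: V_N = 8.6 − 0.7 = 7.9 V, so I_R = 7.9/10 = 0.79 mA.
Check D_B: its anode-to-cathode voltage is 4.1 − 7.9 = -3.8 V < 0.7 V, so it is off. The assumption is consistent.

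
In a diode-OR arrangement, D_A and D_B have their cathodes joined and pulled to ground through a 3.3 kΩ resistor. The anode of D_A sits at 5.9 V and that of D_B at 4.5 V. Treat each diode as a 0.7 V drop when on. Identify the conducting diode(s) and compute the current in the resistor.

Assume both conduct. Then node N would need to be at both 5.9−0.7 = 5.2 V and 4.5−0.7 = 3.8 V, which is impossible.
Assume only D_A conducts: V_N = 5.9 − 0.7 = 5.2 V, so I_R = 5.2/3.3 = 1.58 mA.
Check D_B: its anode-to-cathode voltage is 4.5 − 5.2 = -0.7 V < 0.7 V, so it is off. The assumption is consistent.

Only D_A conducts; I_R ≈ 1.6 mA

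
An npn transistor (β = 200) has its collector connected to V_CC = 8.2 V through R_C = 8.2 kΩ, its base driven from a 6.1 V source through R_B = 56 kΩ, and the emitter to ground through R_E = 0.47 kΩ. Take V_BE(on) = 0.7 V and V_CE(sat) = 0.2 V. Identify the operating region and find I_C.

Assume active: I_B = (6.1 − 0.7)/(56 + 201×0.47) = 0.0359 mA, I_C = β·I_B = 7.18 mA.
Then V_CE = 8.2 − 7.18×8.2 − 7.21×0.47 = -54 V < 0.2 V — the active assumption fails.
Re-solve with V_CE = 0.2 V. KCL at the emitter: V_E/R_E = (V_BB−0.7−V_E)/R_B + (V_CC−0.2−V_E)/R_C, giving V_E = 0.473 V.
I_C = (V_CC − 0.2 − V_E)/R_C = (8 − 0.473)/8.2 = 0.918 mA.
Check: I_B = (5.4 − 0.473)/56 = 0.088 mA, and β·I_B = 17.6 mA > I_C, confirming saturation.

saturation; I_C ≈ 0.92 mA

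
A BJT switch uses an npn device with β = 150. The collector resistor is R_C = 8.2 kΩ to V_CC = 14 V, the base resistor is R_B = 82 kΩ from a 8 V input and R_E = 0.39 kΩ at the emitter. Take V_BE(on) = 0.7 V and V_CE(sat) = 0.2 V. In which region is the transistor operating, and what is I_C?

Assume active: I_B = (8 − 0.7)/(82 + 151×0.39) = 0.0518 mA, I_C = β·I_B = 7.77 mA.
Then V_CE = 14 − 7.77×8.2 − 7.82×0.39 = -52.8 V < 0.2 V — the active assumption fails.
Re-solve with V_CE = 0.2 V. KCL at the emitter: V_E/R_E = (V_BB−0.7−V_E)/R_B + (V_CC−0.2−V_E)/R_C, giving V_E = 0.657 V.
I_C = (V_CC − 0.2 − V_E)/R_C = (13.8 − 0.657)/8.2 = 1.6 mA.
Check: I_B = (7.3 − 0.657)/82 = 0.081 mA, and β·I_B = 12.2 mA > I_C, confirming saturation.

saturation; I_C ≈ 1.6 mA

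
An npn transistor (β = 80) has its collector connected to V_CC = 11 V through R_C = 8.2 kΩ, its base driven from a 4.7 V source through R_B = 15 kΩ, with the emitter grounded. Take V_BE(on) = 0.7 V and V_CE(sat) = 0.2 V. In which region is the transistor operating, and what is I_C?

Assume active: I_B = (4.7 − 0.7)/15 = 0.267 mA, giving I_C = β·I_B = 21.3 mA.
But then V_CE = 11 − 21.3×8.2 = -164 V < V_CE(sat) = 0.2 V — impossible in the active region.
So the transistor is saturated. With V_CE = 0.2 V, I_C = (V_CC − 0.2)/R_C = 10.8/8.2 = 1.32 mA.
Check: β·I_B = 21.3 mA > I_C = 1.32 mA, confirming saturation.

saturation; I_C ≈ 1.3 mA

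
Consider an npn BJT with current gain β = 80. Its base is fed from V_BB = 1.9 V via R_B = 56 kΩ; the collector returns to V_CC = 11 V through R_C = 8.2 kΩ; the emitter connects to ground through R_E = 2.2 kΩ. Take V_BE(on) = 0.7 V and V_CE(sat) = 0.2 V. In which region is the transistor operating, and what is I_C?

active; I_C ≈ 0.41 mA

Assume active. Base-emitter loop: I_B = (V_BB − V_BE)/(R_B + (β+1)R_E) = (1.9 − 0.7)/(56 + 81×2.2) = 0.00512 mA.
I_C = β·I_B = 80×0.00512 = 0.41 mA.
V_CE = V_CC − I_C·R_C − I_E·R_E = 11 − 0.41×8.2 − 0.415×2.2 = 6.73 V > V_CE(sat), so the active-region assumption holds.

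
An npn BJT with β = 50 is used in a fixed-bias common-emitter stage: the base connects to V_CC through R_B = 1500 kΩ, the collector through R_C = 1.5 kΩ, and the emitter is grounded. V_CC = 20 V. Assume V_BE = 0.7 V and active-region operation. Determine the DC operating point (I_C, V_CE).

I_C ≈ 0.64 mA, V_CE ≈ 19 V

Base loop: V_CC = I_B·R_B + V_BE, so I_B = (20 − 0.7)/1500 kΩ = 0.0129 mA.
In the active region I_C = β·I_B = 50 × 0.0129 = 0.643 mA.
Collector loop: V_CE = V_CC − I_C·R_C = 20 − 0.643×1.5 = 19 V.
Since V_CE = 19 V > V_CE(sat) ≈ 0.2 V, the transistor is in the active region as assumed.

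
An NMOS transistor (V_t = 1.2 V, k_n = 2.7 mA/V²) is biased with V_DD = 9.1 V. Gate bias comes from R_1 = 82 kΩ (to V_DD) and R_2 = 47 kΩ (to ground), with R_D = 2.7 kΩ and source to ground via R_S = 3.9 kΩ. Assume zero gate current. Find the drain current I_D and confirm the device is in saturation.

V_G = V_DD·R_2/(R_1+R_2) = 9.1×47/129 = 3.32 V.
Assume saturation: I_D = (k_n/2)(V_GS − V_t)² with V_GS = V_G − I_D·R_S = 3.32 − 3.9·I_D.
Substituting gives 20.5·I_D² − 23.3·I_D + 6.04 = 0, with roots I_D = 0.402 or 0.731 mA.
The root I_D = 0.731 mA gives V_GS = 0.464 V ≤ V_t, so take I_D = 0.402 mA.
Then V_GS = 1.75 V and V_DS = V_DD − I_D(R_D+R_S) = 9.1 − 0.402×6.6 = 6.44 V.
Saturation requires V_DS ≥ V_GS − V_t = 0.546 V; 6.44 ≥ 0.546 ✓.

I_D ≈ 0.4 mA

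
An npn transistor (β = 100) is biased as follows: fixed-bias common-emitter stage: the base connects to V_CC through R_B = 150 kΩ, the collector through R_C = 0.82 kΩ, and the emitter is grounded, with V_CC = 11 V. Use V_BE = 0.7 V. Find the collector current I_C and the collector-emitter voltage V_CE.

I_C ≈ 6.9 mA, V_CE ≈ 5.4 V

Base loop: V_CC = I_B·R_B + V_BE, so I_B = (11 − 0.7)/150 kΩ = 0.0687 mA.
In the active region I_C = β·I_B = 100 × 0.0687 = 6.87 mA.
Collector loop: V_CE = V_CC − I_C·R_C = 11 − 6.87×0.82 = 5.37 V.
Since V_CE = 5.37 V > V_CE(sat) ≈ 0.2 V, the transistor is in the active region as assumed.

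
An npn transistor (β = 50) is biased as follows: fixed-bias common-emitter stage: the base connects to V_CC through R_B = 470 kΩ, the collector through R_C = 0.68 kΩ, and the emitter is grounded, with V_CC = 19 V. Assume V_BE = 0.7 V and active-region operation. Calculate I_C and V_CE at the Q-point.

Base loop: V_CC = I_B·R_B + V_BE, so I_B = (19 − 0.7)/470 kΩ = 0.0389 mA.
In the active region I_C = β·I_B = 50 × 0.0389 = 1.95 mA.
Collector loop: V_CE = V_CC − I_C·R_C = 19 − 1.95×0.68 = 17.7 V.
Since V_CE = 17.7 V > V_CE(sat) ≈ 0.2 V, the transistor is in the active region as assumed.

I_C ≈ 1.9 mA, V_CE ≈ 18 V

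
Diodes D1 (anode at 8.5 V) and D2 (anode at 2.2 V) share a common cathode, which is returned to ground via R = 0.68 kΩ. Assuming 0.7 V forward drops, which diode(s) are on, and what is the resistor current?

Assume both conduct. Then node N would need to be at both 8.5−0.7 = 7.8 V and 2.2−0.7 = 1.5 V, which is impossible.
Assume only D1 conducts: V_N = 8.5 − 0.7 = 7.8 V, so I_R = 7.8/0.68 = 11.5 mA.
Check D2: its anode-to-cathode voltage is 2.2 − 7.8 = -5.6 V < 0.7 V, so it is off. The assumption is consistent.

Only D1 conducts; I_R ≈ 11 mA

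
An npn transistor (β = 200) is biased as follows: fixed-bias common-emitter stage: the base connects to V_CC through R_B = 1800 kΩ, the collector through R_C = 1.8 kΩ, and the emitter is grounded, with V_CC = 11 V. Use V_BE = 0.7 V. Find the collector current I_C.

I_C ≈ 1.1 mA

Base loop: V_CC = I_B·R_B + V_BE, so I_B = (11 − 0.7)/1800 kΩ = 0.00572 mA.
In the active region I_C = β·I_B = 200 × 0.00572 = 1.14 mA.
Collector loop: V_CE = V_CC − I_C·R_C = 11 − 1.14×1.8 = 8.94 V.
Since V_CE = 8.94 V > V_CE(sat) ≈ 0.2 V, the transistor is in the active region as assumed.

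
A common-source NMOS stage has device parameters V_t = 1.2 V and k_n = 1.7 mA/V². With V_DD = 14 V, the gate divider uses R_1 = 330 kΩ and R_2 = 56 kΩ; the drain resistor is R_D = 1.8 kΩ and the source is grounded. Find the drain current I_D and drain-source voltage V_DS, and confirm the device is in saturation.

V_G = V_DD·R_2/(R_1+R_2) = 14×56/386 = 2.03 V. With the source grounded, V_GS = V_G = 2.03 V.
Assume saturation: I_D = (k_n/2)(V_GS − V_t)² = (1.7/2)×(2.03 − 1.2)² = 0.85×0.831² = 0.587 mA.
V_DS = V_DD − I_D·R_D = 14 − 0.587×1.8 = 12.9 V.
Saturation requires V_DS ≥ V_GS − V_t = 0.831 V; 12.9 ≥ 0.831 ✓.

I_D ≈ 0.59 mA, V_DS ≈ 13 V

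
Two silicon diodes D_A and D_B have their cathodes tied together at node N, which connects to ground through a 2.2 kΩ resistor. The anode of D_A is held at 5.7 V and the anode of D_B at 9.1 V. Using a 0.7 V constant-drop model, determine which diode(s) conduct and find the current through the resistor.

Assume both conduct. Then node N would need to be at both 5.7−0.7 = 5 V and 9.1−0.7 = 8.4 V, which is impossible.
Assume only D_B conducts: V_N = 9.1 − 0.7 = 8.4 V, so I_R = 8.4/2.2 = 3.82 mA.
Check D_A: its anode-to-cathode voltage is 5.7 − 8.4 = -2.7 V < 0.7 V, so it is off. The assumption is consistent.

Only D_B conducts; I_R ≈ 3.8 mA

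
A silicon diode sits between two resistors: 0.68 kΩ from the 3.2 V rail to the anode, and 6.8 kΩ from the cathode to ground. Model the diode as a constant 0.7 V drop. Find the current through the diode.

I ≈ 0.33 mA

The two resistors are in series with the diode, so KVL gives 3.2 = I·0.68 + 0.7 + I·6.8.
I = (3.2 − 0.7) / (0.68 + 6.8) kΩ = 2.5 / 7.48 = 0.334 mA.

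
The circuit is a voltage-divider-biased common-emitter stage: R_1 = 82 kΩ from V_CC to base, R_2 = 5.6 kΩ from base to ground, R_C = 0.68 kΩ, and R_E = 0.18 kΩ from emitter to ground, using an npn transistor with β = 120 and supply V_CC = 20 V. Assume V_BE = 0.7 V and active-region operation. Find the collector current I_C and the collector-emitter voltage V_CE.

I_C ≈ 2.6 mA, V_CE ≈ 18 V

Thevenize the base divider: V_Th = V_CC·R_2/(R_1+R_2) = 20×5.6/87.6 = 1.28 V, R_Th = R_1‖R_2 = 5.24 kΩ.
Base-emitter loop: V_Th = I_B·R_Th + V_BE + (β+1)I_B·R_E, so I_B = (1.28 − 0.7) / (5.24 + 121×0.18) = 0.0214 mA.
I_C = β·I_B = 120×0.0214 = 2.57 mA, and I_E = (β+1)I_B = 2.59 mA.
V_CE = V_CC − I_C·R_C − I_E·R_E = 20 − 2.57×0.68 − 2.59×0.18 = 17.8 V.
V_CE = 17.8 V > 0.2 V confirms active-region operation.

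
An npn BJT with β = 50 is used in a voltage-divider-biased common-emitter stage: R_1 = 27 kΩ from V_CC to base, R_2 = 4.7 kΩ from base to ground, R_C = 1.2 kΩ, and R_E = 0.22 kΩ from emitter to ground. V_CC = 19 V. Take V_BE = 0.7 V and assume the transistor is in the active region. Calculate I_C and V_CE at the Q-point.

Thevenize the base divider: V_Th = V_CC·R_2/(R_1+R_2) = 19×4.7/31.7 = 2.82 V, R_Th = R_1‖R_2 = 4 kΩ.
Base-emitter loop: V_Th = I_B·R_Th + V_BE + (β+1)I_B·R_E, so I_B = (2.82 − 0.7) / (4 + 51×0.22) = 0.139 mA.
I_C = β·I_B = 50×0.139 = 6.95 mA, and I_E = (β+1)I_B = 7.09 mA.
V_CE = V_CC − I_C·R_C − I_E·R_E = 19 − 6.95×1.2 − 7.09×0.22 = 9.1 V.
V_CE = 9.1 V > 0.2 V confirms active-region operation.

I_C ≈ 7 mA, V_CE ≈ 9.1 V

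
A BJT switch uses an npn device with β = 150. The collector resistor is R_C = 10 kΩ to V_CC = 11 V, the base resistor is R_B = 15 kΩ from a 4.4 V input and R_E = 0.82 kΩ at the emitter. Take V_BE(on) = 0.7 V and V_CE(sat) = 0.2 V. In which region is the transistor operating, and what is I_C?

saturation; I_C ≈ 0.98 mA

Assume active: I_B = (4.4 − 0.7)/(15 + 151×0.82) = 0.0267 mA, I_C = β·I_B = 4 mA.
Then V_CE = 11 − 4×10 − 4.02×0.82 = -32.3 V < 0.2 V — the active assumption fails.
Re-solve with V_CE = 0.2 V. KCL at the emitter: V_E/R_E = (V_BB−0.7−V_E)/R_B + (V_CC−0.2−V_E)/R_C, giving V_E = 0.957 V.
I_C = (V_CC − 0.2 − V_E)/R_C = (10.8 − 0.957)/10 = 0.984 mA.
Check: I_B = (3.7 − 0.957)/15 = 0.183 mA, and β·I_B = 27.4 mA > I_C, confirming saturation.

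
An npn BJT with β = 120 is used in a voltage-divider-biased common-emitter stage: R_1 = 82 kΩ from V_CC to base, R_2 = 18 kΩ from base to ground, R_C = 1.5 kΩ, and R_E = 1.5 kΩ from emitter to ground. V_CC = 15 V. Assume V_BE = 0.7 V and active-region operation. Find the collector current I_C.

Thevenize the base divider: V_Th = V_CC·R_2/(R_1+R_2) = 15×18/100 = 2.7 V, R_Th = R_1‖R_2 = 14.8 kΩ.
Base-emitter loop: V_Th = I_B·R_Th + V_BE + (β+1)I_B·R_E, so I_B = (2.7 − 0.7) / (14.8 + 121×1.5) = 0.0102 mA.
I_C = β·I_B = 120×0.0102 = 1.22 mA, and I_E = (β+1)I_B = 1.23 mA.
V_CE = V_CC − I_C·R_C − I_E·R_E = 15 − 1.22×1.5 − 1.23×1.5 = 11.3 V.
V_CE = 11.3 V > 0.2 V confirms active-region operation.

I_C ≈ 1.2 mA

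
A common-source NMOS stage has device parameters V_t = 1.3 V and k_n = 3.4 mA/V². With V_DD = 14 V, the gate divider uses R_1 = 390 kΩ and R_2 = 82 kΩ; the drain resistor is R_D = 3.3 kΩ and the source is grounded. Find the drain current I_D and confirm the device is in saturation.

I_D ≈ 2.2 mA

V_G = V_DD·R_2/(R_1+R_2) = 14×82/472 = 2.43 V. With the source grounded, V_GS = V_G = 2.43 V.
Assume saturation: I_D = (k_n/2)(V_GS − V_t)² = (3.4/2)×(2.43 − 1.3)² = 1.7×1.13² = 2.18 mA.
V_DS = V_DD − I_D·R_D = 14 − 2.18×3.3 = 6.81 V.
Saturation requires V_DS ≥ V_GS − V_t = 1.13 V; 6.81 ≥ 1.13 ✓.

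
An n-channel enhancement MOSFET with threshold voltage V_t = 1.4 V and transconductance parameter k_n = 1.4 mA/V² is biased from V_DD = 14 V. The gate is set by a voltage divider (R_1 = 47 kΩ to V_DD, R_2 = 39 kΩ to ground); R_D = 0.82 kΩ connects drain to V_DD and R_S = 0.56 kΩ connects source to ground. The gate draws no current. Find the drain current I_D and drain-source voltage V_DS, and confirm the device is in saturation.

V_G = V_DD·R_2/(R_1+R_2) = 14×39/86 = 6.35 V.
Assume saturation: I_D = (k_n/2)(V_GS − V_t)² with V_GS = V_G − I_D·R_S = 6.35 − 0.56·I_D.
Substituting gives 0.22·I_D² − 4.88·I_D + 17.1 = 0, with roots I_D = 4.37 or 17.9 mA.
The root I_D = 17.9 mA gives V_GS = -3.65 V ≤ V_t, so take I_D = 4.37 mA.
Then V_GS = 3.9 V and V_DS = V_DD − I_D(R_D+R_S) = 14 − 4.37×1.38 = 7.96 V.
Saturation requires V_DS ≥ V_GS − V_t = 2.5 V; 7.96 ≥ 2.5 ✓.

I_D ≈ 4.4 mA, V_DS ≈ 8 V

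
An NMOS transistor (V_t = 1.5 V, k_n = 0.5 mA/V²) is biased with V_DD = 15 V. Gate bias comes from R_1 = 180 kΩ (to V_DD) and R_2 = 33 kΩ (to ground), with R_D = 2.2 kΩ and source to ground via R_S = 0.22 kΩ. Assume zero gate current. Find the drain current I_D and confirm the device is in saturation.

I_D ≈ 0.16 mA

V_G = V_DD·R_2/(R_1+R_2) = 15×33/213 = 2.32 V.
Assume saturation: I_D = (k_n/2)(V_GS − V_t)² with V_GS = V_G − I_D·R_S = 2.32 − 0.22·I_D.
Substituting gives 0.0121·I_D² − 1.09·I_D + 0.17 = 0, with roots I_D = 0.156 or 90 mA.
The root I_D = 90 mA gives V_GS = -17.5 V ≤ V_t, so take I_D = 0.156 mA.
Then V_GS = 2.29 V and V_DS = V_DD − I_D(R_D+R_S) = 15 − 0.156×2.42 = 14.6 V.
Saturation requires V_DS ≥ V_GS − V_t = 0.79 V; 14.6 ≥ 0.79 ✓.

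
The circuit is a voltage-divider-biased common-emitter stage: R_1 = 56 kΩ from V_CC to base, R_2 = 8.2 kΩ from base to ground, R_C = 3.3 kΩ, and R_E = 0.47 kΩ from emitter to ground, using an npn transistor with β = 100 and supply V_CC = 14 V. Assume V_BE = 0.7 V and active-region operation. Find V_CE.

Thevenize the base divider: V_Th = V_CC·R_2/(R_1+R_2) = 14×8.2/64.2 = 1.79 V, R_Th = R_1‖R_2 = 7.15 kΩ.
Base-emitter loop: V_Th = I_B·R_Th + V_BE + (β+1)I_B·R_E, so I_B = (1.79 − 0.7) / (7.15 + 101×0.47) = 0.0199 mA.
I_C = β·I_B = 100×0.0199 = 1.99 mA, and I_E = (β+1)I_B = 2.01 mA.
V_CE = V_CC − I_C·R_C − I_E·R_E = 14 − 1.99×3.3 − 2.01×0.47 = 6.48 V.
V_CE = 6.48 V > 0.2 V confirms active-region operation.

V_CE ≈ 6.5 V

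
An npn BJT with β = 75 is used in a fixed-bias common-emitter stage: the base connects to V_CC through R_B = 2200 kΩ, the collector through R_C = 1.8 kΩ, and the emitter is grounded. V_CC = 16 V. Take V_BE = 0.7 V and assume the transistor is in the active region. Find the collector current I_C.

I_C ≈ 0.52 mA

Base loop: V_CC = I_B·R_B + V_BE, so I_B = (16 − 0.7)/2200 kΩ = 0.00695 mA.
In the active region I_C = β·I_B = 75 × 0.00695 = 0.522 mA.
Collector loop: V_CE = V_CC − I_C·R_C = 16 − 0.522×1.8 = 15.1 V.
Since V_CE = 15.1 V > V_CE(sat) ≈ 0.2 V, the transistor is in the active region as assumed.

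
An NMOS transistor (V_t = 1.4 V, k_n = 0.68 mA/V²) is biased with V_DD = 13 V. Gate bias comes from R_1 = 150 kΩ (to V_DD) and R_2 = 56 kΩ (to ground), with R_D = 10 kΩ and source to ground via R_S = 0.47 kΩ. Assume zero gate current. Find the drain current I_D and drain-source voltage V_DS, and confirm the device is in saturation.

V_G = V_DD·R_2/(R_1+R_2) = 13×56/206 = 3.53 V.
Assume saturation: I_D = (k_n/2)(V_GS − V_t)² with V_GS = V_G − I_D·R_S = 3.53 − 0.47·I_D.
Substituting gives 0.0751·I_D² − 1.68·I_D + 1.55 = 0, with roots I_D = 0.962 or 21.4 mA.
The root I_D = 21.4 mA gives V_GS = -6.54 V ≤ V_t, so take I_D = 0.962 mA.
Then V_GS = 3.08 V and V_DS = V_DD − I_D(R_D+R_S) = 13 − 0.962×10.5 = 2.93 V.
Saturation requires V_DS ≥ V_GS − V_t = 1.68 V; 2.93 ≥ 1.68 ✓.

I_D ≈ 0.96 mA, V_DS ≈ 2.9 V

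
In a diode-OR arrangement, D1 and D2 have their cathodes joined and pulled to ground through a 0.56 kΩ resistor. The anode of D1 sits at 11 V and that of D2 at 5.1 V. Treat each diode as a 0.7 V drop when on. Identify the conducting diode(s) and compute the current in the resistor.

Assume both conduct. Then node N would need to be at both 11−0.7 = 10.3 V and 5.1−0.7 = 4.4 V, which is impossible.
Assume only D1 conducts: V_N = 11 − 0.7 = 10.3 V, so I_R = 10.3/0.56 = 18.4 mA.
Check D2: its anode-to-cathode voltage is 5.1 − 10.3 = -5.2 V < 0.7 V, so it is off. The assumption is consistent.

Only D1 conducts; I_R ≈ 18 mA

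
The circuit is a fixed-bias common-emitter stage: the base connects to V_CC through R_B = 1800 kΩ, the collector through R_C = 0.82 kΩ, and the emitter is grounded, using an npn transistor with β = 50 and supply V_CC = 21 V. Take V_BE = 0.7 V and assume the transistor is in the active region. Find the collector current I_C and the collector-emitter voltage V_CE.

Base loop: V_CC = I_B·R_B + V_BE, so I_B = (21 − 0.7)/1800 kΩ = 0.0113 mA.
In the active region I_C = β·I_B = 50 × 0.0113 = 0.564 mA.
Collector loop: V_CE = V_CC − I_C·R_C = 21 − 0.564×0.82 = 20.5 V.
Since V_CE = 20.5 V > V_CE(sat) ≈ 0.2 V, the transistor is in the active region as assumed.

I_C ≈ 0.56 mA, V_CE ≈ 21 V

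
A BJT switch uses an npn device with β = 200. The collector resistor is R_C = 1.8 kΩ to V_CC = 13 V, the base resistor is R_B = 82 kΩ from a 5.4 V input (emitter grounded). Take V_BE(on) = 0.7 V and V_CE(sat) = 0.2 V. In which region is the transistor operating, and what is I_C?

Assume active: I_B = (5.4 − 0.7)/82 = 0.0573 mA, giving I_C = β·I_B = 11.5 mA.
But then V_CE = 13 − 11.5×1.8 = -7.63 V < V_CE(sat) = 0.2 V — impossible in the active region.
So the transistor is saturated. With V_CE = 0.2 V, I_C = (V_CC − 0.2)/R_C = 12.8/1.8 = 7.11 mA.
Check: β·I_B = 11.5 mA > I_C = 7.11 mA, confirming saturation.

saturation; I_C ≈ 7.1 mA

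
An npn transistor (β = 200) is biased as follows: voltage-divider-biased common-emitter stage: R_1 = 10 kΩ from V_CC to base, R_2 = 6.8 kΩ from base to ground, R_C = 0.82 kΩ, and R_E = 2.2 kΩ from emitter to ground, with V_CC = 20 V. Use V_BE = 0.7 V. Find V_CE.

Thevenize the base divider: V_Th = V_CC·R_2/(R_1+R_2) = 20×6.8/16.8 = 8.1 V, R_Th = R_1‖R_2 = 4.05 kΩ.
Base-emitter loop: V_Th = I_B·R_Th + V_BE + (β+1)I_B·R_E, so I_B = (8.1 − 0.7) / (4.05 + 201×2.2) = 0.0166 mA.
I_C = β·I_B = 200×0.0166 = 3.31 mA, and I_E = (β+1)I_B = 3.33 mA.
V_CE = V_CC − I_C·R_C − I_E·R_E = 20 − 3.31×0.82 − 3.33×2.2 = 9.95 V.
V_CE = 9.95 V > 0.2 V confirms active-region operation.

V_CE ≈ 10 V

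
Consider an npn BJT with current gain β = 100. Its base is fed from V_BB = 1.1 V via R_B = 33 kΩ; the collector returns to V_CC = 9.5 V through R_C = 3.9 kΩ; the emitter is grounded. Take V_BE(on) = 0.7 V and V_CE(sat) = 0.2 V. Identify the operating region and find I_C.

active; I_C ≈ 1.2 mA

Assume active. Base-emitter loop: I_B = (V_BB − V_BE)/R_B = (1.1 − 0.7)/33 = 0.0121 mA.
I_C = β·I_B = 100×0.0121 = 1.21 mA.
V_CE = V_CC − I_C·R_C = 9.5 − 1.21×3.9 = 4.77 V > V_CE(sat), so the active-region assumption holds.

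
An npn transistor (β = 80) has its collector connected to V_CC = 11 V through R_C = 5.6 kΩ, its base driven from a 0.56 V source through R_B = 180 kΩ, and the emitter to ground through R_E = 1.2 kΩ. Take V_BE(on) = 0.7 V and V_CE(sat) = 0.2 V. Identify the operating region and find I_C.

cutoff; I_C ≈ 0

V_BB = 0.56 V ≤ V_BE(on) = 0.7 V, so the base-emitter junction is not forward biased.
The transistor is in cutoff: I_B = I_C = 0.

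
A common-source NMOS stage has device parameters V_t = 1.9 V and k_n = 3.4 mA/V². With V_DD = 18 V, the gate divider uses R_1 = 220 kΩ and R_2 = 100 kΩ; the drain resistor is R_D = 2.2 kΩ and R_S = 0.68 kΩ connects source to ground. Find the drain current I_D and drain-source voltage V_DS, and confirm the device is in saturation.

V_G = V_DD·R_2/(R_1+R_2) = 18×100/320 = 5.62 V.
Assume saturation: I_D = (k_n/2)(V_GS − V_t)² with V_GS = V_G − I_D·R_S = 5.62 − 0.68·I_D.
Substituting gives 0.786·I_D² − 9.61·I_D + 23.6 = 0, with roots I_D = 3.4 or 8.83 mA.
The root I_D = 8.83 mA gives V_GS = -0.379 V ≤ V_t, so take I_D = 3.4 mA.
Then V_GS = 3.31 V and V_DS = V_DD − I_D(R_D+R_S) = 18 − 3.4×2.88 = 8.21 V.
Saturation requires V_DS ≥ V_GS − V_t = 1.41 V; 8.21 ≥ 1.41 ✓.

I_D ≈ 3.4 mA, V_DS ≈ 8.2 V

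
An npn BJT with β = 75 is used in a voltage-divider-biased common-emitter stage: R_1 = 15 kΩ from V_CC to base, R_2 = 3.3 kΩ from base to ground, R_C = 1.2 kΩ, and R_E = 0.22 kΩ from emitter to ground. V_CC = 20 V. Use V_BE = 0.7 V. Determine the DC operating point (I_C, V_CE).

Thevenize the base divider: V_Th = V_CC·R_2/(R_1+R_2) = 20×3.3/18.3 = 3.61 V, R_Th = R_1‖R_2 = 2.7 kΩ.
Base-emitter loop: V_Th = I_B·R_Th + V_BE + (β+1)I_B·R_E, so I_B = (3.61 − 0.7) / (2.7 + 76×0.22) = 0.15 mA.
I_C = β·I_B = 75×0.15 = 11.2 mA, and I_E = (β+1)I_B = 11.4 mA.
V_CE = V_CC − I_C·R_C − I_E·R_E = 20 − 11.2×1.2 − 11.4×0.22 = 4.03 V.
V_CE = 4.03 V > 0.2 V confirms active-region operation.

I_C ≈ 11 mA, V_CE ≈ 4 V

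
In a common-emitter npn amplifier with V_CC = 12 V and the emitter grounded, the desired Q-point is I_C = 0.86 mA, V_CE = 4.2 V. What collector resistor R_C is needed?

Collector loop: V_CC = I_C·R_C + V_CE.
R_C = (V_CC − V_CE)/I_C = (12 − 4.2)/0.86 = 9.07 kΩ.

R_C ≈ 9.1 kΩ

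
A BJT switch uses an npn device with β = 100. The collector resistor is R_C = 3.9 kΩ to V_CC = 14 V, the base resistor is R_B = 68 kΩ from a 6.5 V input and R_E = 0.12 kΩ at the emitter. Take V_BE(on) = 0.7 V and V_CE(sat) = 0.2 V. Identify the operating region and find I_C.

Assume active: I_B = (6.5 − 0.7)/(68 + 101×0.12) = 0.0724 mA, I_C = β·I_B = 7.24 mA.
Then V_CE = 14 − 7.24×3.9 − 7.31×0.12 = -15.1 V < 0.2 V — the active assumption fails.
Re-solve with V_CE = 0.2 V. KCL at the emitter: V_E/R_E = (V_BB−0.7−V_E)/R_B + (V_CC−0.2−V_E)/R_C, giving V_E = 0.421 V.
I_C = (V_CC − 0.2 − V_E)/R_C = (13.8 − 0.421)/3.9 = 3.43 mA.
Check: I_B = (5.8 − 0.421)/68 = 0.0791 mA, and β·I_B = 7.91 mA > I_C, confirming saturation.

saturation; I_C ≈ 3.4 mA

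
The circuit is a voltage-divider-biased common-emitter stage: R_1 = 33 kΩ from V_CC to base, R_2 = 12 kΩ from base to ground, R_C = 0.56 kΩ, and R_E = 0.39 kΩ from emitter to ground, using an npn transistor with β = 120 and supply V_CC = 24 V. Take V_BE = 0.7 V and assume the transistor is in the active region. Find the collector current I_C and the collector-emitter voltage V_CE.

I_C ≈ 12 mA, V_CE ≈ 12 V

Thevenize the base divider: V_Th = V_CC·R_2/(R_1+R_2) = 24×12/45 = 6.4 V, R_Th = R_1‖R_2 = 8.8 kΩ.
Base-emitter loop: V_Th = I_B·R_Th + V_BE + (β+1)I_B·R_E, so I_B = (6.4 − 0.7) / (8.8 + 121×0.39) = 0.102 mA.
I_C = β·I_B = 120×0.102 = 12.2 mA, and I_E = (β+1)I_B = 12.3 mA.
V_CE = V_CC − I_C·R_C − I_E·R_E = 24 − 12.2×0.56 − 12.3×0.39 = 12.4 V.
V_CE = 12.4 V > 0.2 V confirms active-region operation.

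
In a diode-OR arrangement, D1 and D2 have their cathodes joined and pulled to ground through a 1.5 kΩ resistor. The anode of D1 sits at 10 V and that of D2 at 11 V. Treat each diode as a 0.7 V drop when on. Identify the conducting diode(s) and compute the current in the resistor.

Assume both conduct. Then node N would need to be at both 10−0.7 = 9.3 V and 11−0.7 = 10.3 V, which is impossible.
Assume only D2 conducts: V_N = 11 − 0.7 = 10.3 V, so I_R = 10.3/1.5 = 6.87 mA.
Check D1: its anode-to-cathode voltage is 10 − 10.3 = -0.3 V < 0.7 V, so it is off. The assumption is consistent.

Only D2 conducts; I_R ≈ 6.9 mA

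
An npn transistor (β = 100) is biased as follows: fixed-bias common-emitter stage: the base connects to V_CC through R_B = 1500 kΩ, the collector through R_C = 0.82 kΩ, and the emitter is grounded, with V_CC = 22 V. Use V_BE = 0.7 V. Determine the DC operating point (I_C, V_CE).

I_C ≈ 1.4 mA, V_CE ≈ 21 V

Base loop: V_CC = I_B·R_B + V_BE, so I_B = (22 − 0.7)/1500 kΩ = 0.0142 mA.
In the active region I_C = β·I_B = 100 × 0.0142 = 1.42 mA.
Collector loop: V_CE = V_CC − I_C·R_C = 22 − 1.42×0.82 = 20.8 V.
Since V_CE = 20.8 V > V_CE(sat) ≈ 0.2 V, the transistor is in the active region as assumed.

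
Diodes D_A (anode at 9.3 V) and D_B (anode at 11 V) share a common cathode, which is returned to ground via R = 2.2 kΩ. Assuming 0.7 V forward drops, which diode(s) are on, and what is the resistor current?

Assume both conduct. Then node N would need to be at both 9.3−0.7 = 8.6 V and 11−0.7 = 10.3 V, which is impossible.
Assume only D_B conducts: V_N = 11 − 0.7 = 10.3 V, so I_R = 10.3/2.2 = 4.68 mA.
Check D_A: its anode-to-cathode voltage is 9.3 − 10.3 = -1 V < 0.7 V, so it is off. The assumption is consistent.

Only D_B conducts; I_R ≈ 4.7 mA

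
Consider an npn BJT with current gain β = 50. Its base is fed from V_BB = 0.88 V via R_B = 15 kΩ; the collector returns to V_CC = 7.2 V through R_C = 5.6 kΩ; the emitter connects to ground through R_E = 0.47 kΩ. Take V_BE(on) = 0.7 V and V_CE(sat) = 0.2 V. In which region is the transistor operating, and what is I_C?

Assume active. Base-emitter loop: I_B = (V_BB − V_BE)/(R_B + (β+1)R_E) = (0.88 − 0.7)/(15 + 51×0.47) = 0.00462 mA.
I_C = β·I_B = 50×0.00462 = 0.231 mA.
V_CE = V_CC − I_C·R_C − I_E·R_E = 7.2 − 0.231×5.6 − 0.236×0.47 = 5.8 V > V_CE(sat), so the active-region assumption holds.

active; I_C ≈ 0.23 mA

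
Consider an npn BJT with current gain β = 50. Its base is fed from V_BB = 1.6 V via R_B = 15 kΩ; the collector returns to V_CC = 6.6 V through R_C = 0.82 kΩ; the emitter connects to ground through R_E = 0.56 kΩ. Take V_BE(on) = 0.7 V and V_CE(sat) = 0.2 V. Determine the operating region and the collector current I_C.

active; I_C ≈ 1 mA

Assume active. Base-emitter loop: I_B = (V_BB − V_BE)/(R_B + (β+1)R_E) = (1.6 − 0.7)/(15 + 51×0.56) = 0.0207 mA.
I_C = β·I_B = 50×0.0207 = 1.03 mA.
V_CE = V_CC − I_C·R_C − I_E·R_E = 6.6 − 1.03×0.82 − 1.05×0.56 = 5.16 V > V_CE(sat), so the active-region assumption holds.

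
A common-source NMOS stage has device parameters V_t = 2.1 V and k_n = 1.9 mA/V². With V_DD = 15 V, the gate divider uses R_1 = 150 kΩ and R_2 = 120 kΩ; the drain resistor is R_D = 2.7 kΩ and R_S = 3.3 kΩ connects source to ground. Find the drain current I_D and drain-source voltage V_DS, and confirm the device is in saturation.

V_G = V_DD·R_2/(R_1+R_2) = 15×120/270 = 6.67 V.
Assume saturation: I_D = (k_n/2)(V_GS − V_t)² with V_GS = V_G − I_D·R_S = 6.67 − 3.3·I_D.
Substituting gives 10.3·I_D² − 29.6·I_D + 19.8 = 0, with roots I_D = 1.06 or 1.8 mA.
The root I_D = 1.8 mA gives V_GS = 0.723 V ≤ V_t, so take I_D = 1.06 mA.
Then V_GS = 3.16 V and V_DS = V_DD − I_D(R_D+R_S) = 15 − 1.06×6 = 8.62 V.
Saturation requires V_DS ≥ V_GS − V_t = 1.06 V; 8.62 ≥ 1.06 ✓.

I_D ≈ 1.1 mA, V_DS ≈ 8.6 V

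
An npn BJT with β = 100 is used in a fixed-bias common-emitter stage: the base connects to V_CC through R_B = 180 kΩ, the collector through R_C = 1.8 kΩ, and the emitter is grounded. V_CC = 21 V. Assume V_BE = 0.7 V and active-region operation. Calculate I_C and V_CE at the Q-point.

Base loop: V_CC = I_B·R_B + V_BE, so I_B = (21 − 0.7)/180 kΩ = 0.113 mA.
In the active region I_C = β·I_B = 100 × 0.113 = 11.3 mA.
Collector loop: V_CE = V_CC − I_C·R_C = 21 − 11.3×1.8 = 0.7 V.
Since V_CE = 0.7 V > V_CE(sat) ≈ 0.2 V, the transistor is in the active region as assumed.

I_C ≈ 11 mA, V_CE ≈ 0.7 V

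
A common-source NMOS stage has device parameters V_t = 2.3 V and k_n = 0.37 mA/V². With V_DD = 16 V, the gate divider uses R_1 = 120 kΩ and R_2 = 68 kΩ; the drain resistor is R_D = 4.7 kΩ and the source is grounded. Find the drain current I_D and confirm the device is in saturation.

I_D ≈ 2.2 mA

V_G = V_DD·R_2/(R_1+R_2) = 16×68/188 = 5.79 V. With the source grounded, V_GS = V_G = 5.79 V.
Assume saturation: I_D = (k_n/2)(V_GS − V_t)² = (0.37/2)×(5.79 − 2.3)² = 0.185×3.49² = 2.25 mA.
V_DS = V_DD − I_D·R_D = 16 − 2.25×4.7 = 5.43 V.
Saturation requires V_DS ≥ V_GS − V_t = 3.49 V; 5.43 ≥ 3.49 ✓.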